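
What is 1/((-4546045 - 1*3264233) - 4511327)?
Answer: -1/12321605 ≈ -8.1158e-8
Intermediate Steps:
1/((-4546045 - 1*3264233) - 4511327) = 1/((-4546045 - 3264233) - 4511327) = 1/(-7810278 - 4511327) = 1/(-12321605) = -1/12321605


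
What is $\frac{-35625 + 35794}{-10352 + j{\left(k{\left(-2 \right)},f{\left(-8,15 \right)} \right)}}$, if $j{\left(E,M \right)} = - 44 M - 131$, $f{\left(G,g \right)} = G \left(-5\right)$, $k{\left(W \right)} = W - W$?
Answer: $- \frac{169}{12243} \approx -0.013804$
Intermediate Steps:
$k{\left(W \right)} = 0$
$f{\left(G,g \right)} = - 5 G$
$j{\left(E,M \right)} = -131 - 44 M$
$\frac{-35625 + 35794}{-10352 + j{\left(k{\left(-2 \right)},f{\left(-8,15 \right)} \right)}} = \frac{-35625 + 35794}{-10352 - \left(131 + 44 \left(\left(-5\right) \left(-8\right)\right)\right)} = \frac{169}{-10352 - 1891} = \frac{169}{-12243} = 169 \left(- \frac{1}{12243}\right) = - \frac{169}{12243}$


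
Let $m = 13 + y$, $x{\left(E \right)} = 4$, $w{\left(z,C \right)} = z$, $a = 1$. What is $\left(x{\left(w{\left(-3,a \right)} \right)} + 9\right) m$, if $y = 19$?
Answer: $416$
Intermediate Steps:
$m = 32$ ($m = 13 + 19 = 32$)
$\left(x{\left(w{\left(-3,a \right)} \right)} + 9\right) m = \left(4 + 9\right) 32 = 13 \cdot 32 = 416$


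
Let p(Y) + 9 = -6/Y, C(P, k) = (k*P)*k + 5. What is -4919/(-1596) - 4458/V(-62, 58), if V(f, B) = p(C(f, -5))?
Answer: 3686998247/7394268 ≈ 498.63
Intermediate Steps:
C(P, k) = 5 + P*k² (C(P, k) = (P*k)*k + 5 = P*k² + 5 = 5 + P*k²)
p(Y) = -9 - 6/Y
V(f, B) = -9 - 6/(5 + 25*f) (V(f, B) = -9 - 6/(5 + f*(-5)²) = -9 - 6/(5 + f*25) = -9 - 6/(5 + 25*f))
-4919/(-1596) - 4458/V(-62, 58) = -4919/(-1596) - 4458*5*(1 + 5*(-62))/(3*(-17 - 75*(-62))) = -4919*(-1/1596) - 4458*5*(1 - 310)/(3*(-17 + 4650)) = 4919/1596 - 4458/((⅗)*4633/(-309)) = 4919/1596 - 4458/((⅗)*(-1/309)*4633) = 4919/1596 - 4458/(-4633/515) = 4919/1596 - 4458*(-515/4633) = 4919/1596 + 2295870/4633 = 3686998247/7394268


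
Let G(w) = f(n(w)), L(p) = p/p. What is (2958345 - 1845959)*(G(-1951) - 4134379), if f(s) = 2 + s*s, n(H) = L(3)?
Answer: -4599021981136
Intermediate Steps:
L(p) = 1
n(H) = 1
f(s) = 2 + s²
G(w) = 3 (G(w) = 2 + 1² = 2 + 1 = 3)
(2958345 - 1845959)*(G(-1951) - 4134379) = (2958345 - 1845959)*(3 - 4134379) = 1112386*(-4134376) = -4599021981136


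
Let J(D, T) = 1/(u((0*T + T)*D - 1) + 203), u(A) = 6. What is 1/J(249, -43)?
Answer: 209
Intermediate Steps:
J(D, T) = 1/209 (J(D, T) = 1/(6 + 203) = 1/209)
1/J(249, -43) = 1/(1/209) = 209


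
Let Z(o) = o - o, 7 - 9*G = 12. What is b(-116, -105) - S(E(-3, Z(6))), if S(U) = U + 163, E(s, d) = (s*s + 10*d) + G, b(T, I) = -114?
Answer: -2569/9 ≈ -285.44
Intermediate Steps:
G = -5/9 (G = 7/9 - ⅑*12 = 7/9 - 4/3 = -5/9 ≈ -0.55556)
Z(o) = 0
E(s, d) = -5/9 + s² + 10*d (E(s, d) = (s*s + 10*d) - 5/9 = (s² + 10*d) - 5/9 = -5/9 + s² + 10*d)
S(U) = 163 + U
b(-116, -105) - S(E(-3, Z(6))) = -114 - (163 + (-5/9 + (-3)² + 10*0)) = -114 - (163 + (-5/9 + 9 + 0)) = -114 - (163 + 76/9) = -114 - 1*1543/9 = -114 - 1543/9 = -2569/9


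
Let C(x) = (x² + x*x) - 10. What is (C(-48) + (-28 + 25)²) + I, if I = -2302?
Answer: 2305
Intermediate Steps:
C(x) = -10 + 2*x² (C(x) = (x² + x²) - 10 = 2*x² - 10 = -10 + 2*x²)
(C(-48) + (-28 + 25)²) + I = ((-10 + 2*(-48)²) + (-28 + 25)²) - 2302 = ((-10 + 2*2304) + (-3)²) - 2302 = ((-10 + 4608) + 9) - 2302 = (4598 + 9) - 2302 = 4607 - 2302 = 2305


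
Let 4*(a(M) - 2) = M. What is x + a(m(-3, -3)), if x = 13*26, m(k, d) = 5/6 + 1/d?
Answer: 2721/8 ≈ 340.13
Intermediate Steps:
m(k, d) = 5/6 + 1/d (m(k, d) = 5*(1/6) + 1/d = 5/6 + 1/d)
a(M) = 2 + M/4
x = 338
x + a(m(-3, -3)) = 338 + (2 + (5/6 + 1/(-3))/4) = 338 + (2 + (5/6 - 1/3)/4) = 338 + (2 + (1/4)*(1/2)) = 338 + (2 + 1/8) = 338 + 17/8 = 2721/8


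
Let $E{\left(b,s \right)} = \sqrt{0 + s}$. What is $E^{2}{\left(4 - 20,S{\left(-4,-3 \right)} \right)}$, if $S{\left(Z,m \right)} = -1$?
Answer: $-1$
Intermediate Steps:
$E{\left(b,s \right)} = \sqrt{s}$
$E^{2}{\left(4 - 20,S{\left(-4,-3 \right)} \right)} = \left(\sqrt{-1}\right)^{2} = i^{2} = -1$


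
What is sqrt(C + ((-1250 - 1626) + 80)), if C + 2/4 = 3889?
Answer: sqrt(4370)/2 ≈ 33.053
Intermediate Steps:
C = 7777/2 (C = -1/2 + 3889 = 7777/2 ≈ 3888.5)
sqrt(C + ((-1250 - 1626) + 80)) = sqrt(7777/2 + ((-1250 - 1626) + 80)) = sqrt(7777/2 + (-2876 + 80)) = sqrt(7777/2 - 2796) = sqrt(2185/2) = sqrt(4370)/2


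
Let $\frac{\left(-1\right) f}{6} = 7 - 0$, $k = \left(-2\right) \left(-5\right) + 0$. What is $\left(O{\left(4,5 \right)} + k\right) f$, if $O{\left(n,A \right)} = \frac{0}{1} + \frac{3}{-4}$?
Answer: $- \frac{777}{2} \approx -388.5$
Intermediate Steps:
$O{\left(n,A \right)} = - \frac{3}{4}$ ($O{\left(n,A \right)} = 0 \cdot 1 + 3 \left(- \frac{1}{4}\right) = 0 - \frac{3}{4} = - \frac{3}{4}$)
$k = 10$ ($k = 10 + 0 = 10$)
$f = -42$ ($f = - 6 \left(7 - 0\right) = - 6 \left(7 + 0\right) = \left(-6\right) 7 = -42$)
$\left(O{\left(4,5 \right)} + k\right) f = \left(- \frac{3}{4} + 10\right) \left(-42\right) = \frac{37}{4} \left(-42\right) = - \frac{777}{2}$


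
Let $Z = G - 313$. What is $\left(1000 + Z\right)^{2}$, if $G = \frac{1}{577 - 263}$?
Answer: $\frac{46534686961}{98596} \approx 4.7197 \cdot 10^{5}$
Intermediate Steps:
$G = \frac{1}{314} \approx 0.0031847$
$Z = - \frac{98281}{314}$ ($Z = \frac{1}{314} - 313 = - \frac{98281}{314} \approx -313.0$)
$\left(1000 + Z\right)^{2} = \left(1000 - \frac{98281}{314}\right)^{2} = \left(\frac{215719}{314}\right)^{2} = \frac{46534686961}{98596}$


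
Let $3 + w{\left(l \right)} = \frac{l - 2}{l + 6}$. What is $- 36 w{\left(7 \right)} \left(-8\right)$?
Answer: $- \frac{9792}{13} \approx -753.23$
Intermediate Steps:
$w{\left(l \right)} = -3 + \frac{-2 + l}{6 + l}$ ($w{\left(l \right)} = -3 + \frac{l - 2}{l + 6} = -3 + \frac{-2 + l}{6 + l}$)
$- 36 w{\left(7 \right)} \left(-8\right) = - 36 \frac{2 \left(-10 - 7\right)}{6 + 7} \left(-8\right) = - 36 \frac{2 \left(-10 - 7\right)}{13} \left(-8\right) = - 36 \cdot 2 \cdot \frac{1}{13} \left(-17\right) \left(-8\right) = \left(-36\right) \left(- \frac{34}{13}\right) \left(-8\right) = \frac{1224}{13} \left(-8\right) = - \frac{9792}{13}$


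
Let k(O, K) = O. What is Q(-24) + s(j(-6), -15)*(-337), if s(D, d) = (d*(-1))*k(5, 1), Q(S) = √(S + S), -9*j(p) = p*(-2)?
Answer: -25275 + 4*I*√3 ≈ -25275.0 + 6.9282*I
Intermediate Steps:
j(p) = 2*p/9 (j(p) = -p*(-2)/9 = -(-2)*p/9 = 2*p/9)
Q(S) = √2*√S (Q(S) = √(2*S) = √2*√S)
s(D, d) = -5*d (s(D, d) = (d*(-1))*5 = -d*5 = -5*d)
Q(-24) + s(j(-6), -15)*(-337) = √2*√(-24) - 5*(-15)*(-337) = √2*(2*I*√6) + 75*(-337) = 4*I*√3 - 25275 = -25275 + 4*I*√3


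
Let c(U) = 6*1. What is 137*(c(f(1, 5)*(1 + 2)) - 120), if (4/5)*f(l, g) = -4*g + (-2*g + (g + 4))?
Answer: -15618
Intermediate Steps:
f(l, g) = 5 - 25*g/4 (f(l, g) = 5*(-4*g + (-2*g + (g + 4)))/4 = 5*(-4*g + (-2*g + (4 + g)))/4 = 5*(-4*g + (4 - g))/4 = 5*(4 - 5*g)/4 = 5 - 25*g/4)
c(U) = 6
137*(c(f(1, 5)*(1 + 2)) - 120) = 137*(6 - 120) = 137*(-114) = -15618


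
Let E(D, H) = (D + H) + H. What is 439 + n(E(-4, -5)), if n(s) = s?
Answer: 425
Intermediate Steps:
E(D, H) = D + 2*H
439 + n(E(-4, -5)) = 439 + (-4 + 2*(-5)) = 439 + (-4 - 10) = 439 - 14 = 425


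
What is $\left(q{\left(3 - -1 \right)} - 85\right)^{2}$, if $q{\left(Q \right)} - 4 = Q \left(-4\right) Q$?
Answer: $21025$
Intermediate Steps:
$q{\left(Q \right)} = 4 - 4 Q^{2}$ ($q{\left(Q \right)} = 4 + Q \left(-4\right) Q = 4 + - 4 Q Q = 4 - 4 Q^{2}$)
$\left(q{\left(3 - -1 \right)} - 85\right)^{2} = \left(\left(4 - 4 \left(3 - -1\right)^{2}\right) - 85\right)^{2} = \left(\left(4 - 4 \left(3 + 1\right)^{2}\right) - 85\right)^{2} = \left(\left(4 - 4 \cdot 4^{2}\right) - 85\right)^{2} = \left(\left(4 - 64\right) - 85\right)^{2} = \left(-60 - 85\right)^{2} = \left(-145\right)^{2} = 21025$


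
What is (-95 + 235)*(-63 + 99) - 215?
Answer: 4825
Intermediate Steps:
(-95 + 235)*(-63 + 99) - 215 = 140*36 - 215 = 5040 - 215 = 4825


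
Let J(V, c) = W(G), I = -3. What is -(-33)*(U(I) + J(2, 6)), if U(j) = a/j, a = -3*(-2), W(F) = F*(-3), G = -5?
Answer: 429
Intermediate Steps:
W(F) = -3*F
J(V, c) = 15 (J(V, c) = -3*(-5) = 15)
a = 6
U(j) = 6/j
-(-33)*(U(I) + J(2, 6)) = -(-33)*(6/(-3) + 15) = -(-33)*(6*(-⅓) + 15) = -(-33)*(-2 + 15) = -(-33)*13 = -1*(-429) = 429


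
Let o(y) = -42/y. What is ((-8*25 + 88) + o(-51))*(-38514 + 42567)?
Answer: -7660170/17 ≈ -4.5060e+5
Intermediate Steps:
((-8*25 + 88) + o(-51))*(-38514 + 42567) = ((-8*25 + 88) - 42/(-51))*(-38514 + 42567) = ((-200 + 88) - 42*(-1/51))*4053 = (-112 + 14/17)*4053 = -1890/17*4053 = -7660170/17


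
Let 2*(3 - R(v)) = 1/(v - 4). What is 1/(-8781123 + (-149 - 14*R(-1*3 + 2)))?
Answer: -5/43906577 ≈ -1.1388e-7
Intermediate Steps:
R(v) = 3 - 1/(2*(-4 + v)) (R(v) = 3 - 1/(2*(v - 4)) = 3 - 1/(2*(-4 + v)))
1/(-8781123 + (-149 - 14*R(-1*3 + 2))) = 1/(-8781123 + (-149 - 7*(-25 + 6*(-1*3 + 2))/(-4 + (-1*3 + 2)))) = 1/(-8781123 + (-149 - 7*(-25 + 6*(-3 + 2))/(-4 + (-3 + 2)))) = 1/(-8781123 + (-149 - 7*(-25 + 6*(-1))/(-4 - 1))) = 1/(-8781123 + (-149 - 7*(-25 - 6)/(-5))) = 1/(-8781123 + (-149 - 7*(-1)*(-31)/5)) = 1/(-8781123 + (-149 - 14*31/10)) = 1/(-8781123 + (-149 - 217/5)) = 1/(-8781123 - 962/5) = 1/(-43906577/5) = -5/43906577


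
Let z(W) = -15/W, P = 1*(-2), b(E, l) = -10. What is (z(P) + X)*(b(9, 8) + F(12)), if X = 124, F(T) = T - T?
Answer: -1315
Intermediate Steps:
F(T) = 0
P = -2
(z(P) + X)*(b(9, 8) + F(12)) = (-15/(-2) + 124)*(-10 + 0) = (-15*(-½) + 124)*(-10) = (15/2 + 124)*(-10) = (263/2)*(-10) = -1315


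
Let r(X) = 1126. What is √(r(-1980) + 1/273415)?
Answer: √84174988538765/273415 ≈ 33.556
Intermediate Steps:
√(r(-1980) + 1/273415) = √(1126 + 1/273415) = √(307865291/273415) = √84174988538765/273415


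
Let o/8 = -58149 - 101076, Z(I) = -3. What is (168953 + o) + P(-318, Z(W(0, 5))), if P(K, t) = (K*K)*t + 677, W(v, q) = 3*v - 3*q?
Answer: -1407542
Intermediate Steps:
W(v, q) = -3*q + 3*v
P(K, t) = 677 + t*K² (P(K, t) = K²*t + 677 = t*K² + 677 = 677 + t*K²)
o = -1273800 (o = 8*(-58149 - 101076) = 8*(-159225) = -1273800)
(168953 + o) + P(-318, Z(W(0, 5))) = (168953 - 1273800) + (677 - 3*(-318)²) = -1104847 + (677 - 3*101124) = -1104847 + (677 - 303372) = -1104847 - 302695 = -1407542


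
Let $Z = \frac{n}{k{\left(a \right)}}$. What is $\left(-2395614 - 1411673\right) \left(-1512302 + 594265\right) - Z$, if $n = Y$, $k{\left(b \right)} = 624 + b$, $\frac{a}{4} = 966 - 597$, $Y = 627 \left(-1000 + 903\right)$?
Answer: $\frac{2446661234953573}{700} \approx 3.4952 \cdot 10^{12}$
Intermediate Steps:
$Y = -60819$ ($Y = 627 \left(-97\right) = -60819$)
$a = 1476$ ($a = 4 \left(966 - 597\right) = 4 \cdot 369 = 1476$)
$n = -60819$
$Z = - \frac{20273}{700}$ ($Z = - \frac{60819}{624 + 1476} = - \frac{60819}{2100} = \left(-60819\right) \frac{1}{2100} = - \frac{20273}{700} \approx -28.961$)
$\left(-2395614 - 1411673\right) \left(-1512302 + 594265\right) - Z = \left(-2395614 - 1411673\right) \left(-1512302 + 594265\right) - - \frac{20273}{700} = \left(-3807287\right) \left(-918037\right) + \frac{20273}{700} = 3495230335619 + \frac{20273}{700} = \frac{2446661234953573}{700}$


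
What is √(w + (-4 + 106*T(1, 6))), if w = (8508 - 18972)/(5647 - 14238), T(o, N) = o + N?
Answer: √450894162/781 ≈ 27.189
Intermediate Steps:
T(o, N) = N + o
w = 10464/8591 (w = -10464/(-8591) = -10464*(-1/8591) = 10464/8591 ≈ 1.2180)
√(w + (-4 + 106*T(1, 6))) = √(10464/8591 + (-4 + 106*(6 + 1))) = √(10464/8591 + (-4 + 106*7)) = √(10464/8591 + (-4 + 742)) = √(10464/8591 + 738) = √(6350622/8591) = √450894162/781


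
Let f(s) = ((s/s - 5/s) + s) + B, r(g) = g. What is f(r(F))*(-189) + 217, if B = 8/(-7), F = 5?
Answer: -512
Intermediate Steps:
B = -8/7 (B = 8*(-⅐) = -8/7 ≈ -1.1429)
f(s) = -⅐ + s - 5/s (f(s) = ((s/s - 5/s) + s) - 8/7 = ((1 - 5/s) + s) - 8/7 = (1 + s - 5/s) - 8/7 = -⅐ + s - 5/s)
f(r(F))*(-189) + 217 = (-⅐ + 5 - 5/5)*(-189) + 217 = (-⅐ + 5 - 5*⅕)*(-189) + 217 = (-⅐ + 5 - 1)*(-189) + 217 = (27/7)*(-189) + 217 = -729 + 217 = -512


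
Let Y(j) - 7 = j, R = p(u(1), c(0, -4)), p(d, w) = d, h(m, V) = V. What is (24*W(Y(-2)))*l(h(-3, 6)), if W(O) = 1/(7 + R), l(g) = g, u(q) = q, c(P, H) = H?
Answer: 18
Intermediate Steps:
R = 1
Y(j) = 7 + j
W(O) = ⅛ (W(O) = 1/(7 + 1) = 1/8 = ⅛)
(24*W(Y(-2)))*l(h(-3, 6)) = (24*(⅛))*6 = 3*6 = 18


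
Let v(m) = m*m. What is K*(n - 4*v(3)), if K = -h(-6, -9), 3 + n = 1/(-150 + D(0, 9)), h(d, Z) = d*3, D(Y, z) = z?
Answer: -33000/47 ≈ -702.13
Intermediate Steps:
h(d, Z) = 3*d
n = -424/141 (n = -3 + 1/(-150 + 9) = -3 + 1/(-141) = -3 - 1/141 = -424/141 ≈ -3.0071)
v(m) = m**2
K = 18 (K = -3*(-6) = -1*(-18) = 18)
K*(n - 4*v(3)) = 18*(-424/141 - 4*3**2) = 18*(-424/141 - 4*9) = 18*(-424/141 - 36) = 18*(-5500/141) = -33000/47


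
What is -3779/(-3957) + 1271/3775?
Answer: 19295072/14937675 ≈ 1.2917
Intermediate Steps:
-3779/(-3957) + 1271/3775 = -3779*(-1/3957) + 1271*(1/3775) = 3779/3957 + 1271/3775 = 19295072/14937675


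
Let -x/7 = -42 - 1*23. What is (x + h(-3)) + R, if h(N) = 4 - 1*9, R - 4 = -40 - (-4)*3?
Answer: 426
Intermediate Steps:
R = -24 (R = 4 + (-40 - (-4)*3) = 4 + (-40 - 1*(-12)) = 4 + (-40 + 12) = 4 - 28 = -24)
h(N) = -5 (h(N) = 4 - 9 = -5)
x = 455 (x = -7*(-42 - 1*23) = -7*(-42 - 23) = -7*(-65) = 455)
(x + h(-3)) + R = (455 - 5) - 24 = 450 - 24 = 426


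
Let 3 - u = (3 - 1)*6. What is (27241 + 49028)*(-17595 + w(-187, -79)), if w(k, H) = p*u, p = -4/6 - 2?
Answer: -1340122599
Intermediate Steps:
u = -9 (u = 3 - (3 - 1)*6 = 3 - 2*6 = 3 - 1*12 = 3 - 12 = -9)
p = -8/3 (p = (⅙)*(-4) - 2 = -⅔ - 2 = -8/3 ≈ -2.6667)
w(k, H) = 24 (w(k, H) = -8/3*(-9) = 24)
(27241 + 49028)*(-17595 + w(-187, -79)) = (27241 + 49028)*(-17595 + 24) = 76269*(-17571) = -1340122599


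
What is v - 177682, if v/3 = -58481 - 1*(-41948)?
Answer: -227281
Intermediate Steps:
v = -49599 (v = 3*(-58481 - 1*(-41948)) = 3*(-58481 + 41948) = 3*(-16533) = -49599)
v - 177682 = -49599 - 177682 = -227281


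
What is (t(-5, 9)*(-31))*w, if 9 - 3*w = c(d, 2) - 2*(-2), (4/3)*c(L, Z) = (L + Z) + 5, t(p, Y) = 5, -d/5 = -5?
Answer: 2945/3 ≈ 981.67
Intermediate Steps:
d = 25 (d = -5*(-5) = 25)
c(L, Z) = 15/4 + 3*L/4 + 3*Z/4 (c(L, Z) = 3*((L + Z) + 5)/4 = 3*(5 + L + Z)/4 = 15/4 + 3*L/4 + 3*Z/4)
w = -19/3 (w = 3 - ((15/4 + (3/4)*25 + (3/4)*2) - 2*(-2))/3 = 3 - ((15/4 + 75/4 + 3/2) + 4)/3 = 3 - (24 + 4)/3 = 3 - 1/3*28 = 3 - 28/3 = -19/3 ≈ -6.3333)
(t(-5, 9)*(-31))*w = (5*(-31))*(-19/3) = -155*(-19/3) = 2945/3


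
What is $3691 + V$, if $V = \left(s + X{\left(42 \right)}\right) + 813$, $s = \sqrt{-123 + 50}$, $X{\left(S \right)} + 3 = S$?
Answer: $4543 + i \sqrt{73} \approx 4543.0 + 8.544 i$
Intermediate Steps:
$X{\left(S \right)} = -3 + S$
$s = i \sqrt{73}$ ($s = \sqrt{-73} = i \sqrt{73} \approx 8.544 i$)
$V = 852 + i \sqrt{73}$ ($V = \left(i \sqrt{73} + \left(-3 + 42\right)\right) + 813 = \left(i \sqrt{73} + 39\right) + 813 = \left(39 + i \sqrt{73}\right) + 813 = 852 + i \sqrt{73} \approx 852.0 + 8.544 i$)
$3691 + V = 3691 + \left(852 + i \sqrt{73}\right) = 4543 + i \sqrt{73}$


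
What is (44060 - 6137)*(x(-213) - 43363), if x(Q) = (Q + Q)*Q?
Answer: 1796602125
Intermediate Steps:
x(Q) = 2*Q**2 (x(Q) = (2*Q)*Q = 2*Q**2)
(44060 - 6137)*(x(-213) - 43363) = (44060 - 6137)*(2*(-213)**2 - 43363) = 37923*(2*45369 - 43363) = 37923*(90738 - 43363) = 37923*47375 = 1796602125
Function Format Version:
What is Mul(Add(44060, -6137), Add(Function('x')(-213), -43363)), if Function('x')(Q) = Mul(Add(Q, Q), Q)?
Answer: 1796602125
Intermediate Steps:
Function('x')(Q) = Mul(2, Pow(Q, 2)) (Function('x')(Q) = Mul(Mul(2, Q), Q) = Mul(2, Pow(Q, 2)))
Mul(Add(44060, -6137), Add(Function('x')(-213), -43363)) = Mul(Add(44060, -6137), Add(Mul(2, Pow(-213, 2)), -43363)) = Mul(37923, Add(Mul(2, 45369), -43363)) = Mul(37923, Add(90738, -43363)) = Mul(37923, 47375) = 1796602125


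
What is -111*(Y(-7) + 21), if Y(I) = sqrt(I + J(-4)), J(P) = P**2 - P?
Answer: -2331 - 111*sqrt(13) ≈ -2731.2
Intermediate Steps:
Y(I) = sqrt(20 + I) (Y(I) = sqrt(I - 4*(-1 - 4)) = sqrt(I - 4*(-5)) = sqrt(I + 20) = sqrt(20 + I))
-111*(Y(-7) + 21) = -111*(sqrt(20 - 7) + 21) = -111*(sqrt(13) + 21) = -111*(21 + sqrt(13)) = -2331 - 111*sqrt(13)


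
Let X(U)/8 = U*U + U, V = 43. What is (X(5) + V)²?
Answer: 80089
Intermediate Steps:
X(U) = 8*U + 8*U² (X(U) = 8*(U*U + U) = 8*(U² + U) = 8*(U + U²) = 8*U + 8*U²)
(X(5) + V)² = (8*5*(1 + 5) + 43)² = (8*5*6 + 43)² = (240 + 43)² = 283² = 80089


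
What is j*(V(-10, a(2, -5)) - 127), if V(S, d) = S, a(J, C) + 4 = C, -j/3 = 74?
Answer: 30414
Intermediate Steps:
j = -222 (j = -3*74 = -222)
a(J, C) = -4 + C
j*(V(-10, a(2, -5)) - 127) = -222*(-10 - 127) = -222*(-137) = 30414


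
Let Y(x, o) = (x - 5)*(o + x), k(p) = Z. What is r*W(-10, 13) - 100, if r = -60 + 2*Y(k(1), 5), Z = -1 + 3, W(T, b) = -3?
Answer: 206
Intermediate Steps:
Z = 2
k(p) = 2
Y(x, o) = (-5 + x)*(o + x)
r = -102 (r = -60 + 2*(2² - 5*5 - 5*2 + 5*2) = -60 + 2*(4 - 25 - 10 + 10) = -60 + 2*(-21) = -60 - 42 = -102)
r*W(-10, 13) - 100 = -102*(-3) - 100 = 306 - 100 = 206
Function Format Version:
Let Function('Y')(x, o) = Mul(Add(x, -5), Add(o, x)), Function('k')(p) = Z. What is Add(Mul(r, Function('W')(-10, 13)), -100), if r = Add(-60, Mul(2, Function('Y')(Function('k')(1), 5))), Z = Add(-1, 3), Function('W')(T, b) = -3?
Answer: 206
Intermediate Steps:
Z = 2
Function('k')(p) = 2
Function('Y')(x, o) = Mul(Add(-5, x), Add(o, x))
r = -102 (r = Add(-60, Mul(2, Add(Pow(2, 2), Mul(-5, 5), Mul(-5, 2), Mul(5, 2)))) = Add(-60, Mul(2, Add(4, -25, -10, 10))) = Add(-60, Mul(2, -21)) = Add(-60, -42) = -102)
Add(Mul(r, Function('W')(-10, 13)), -100) = Add(Mul(-102, -3), -100) = Add(306, -100) = 206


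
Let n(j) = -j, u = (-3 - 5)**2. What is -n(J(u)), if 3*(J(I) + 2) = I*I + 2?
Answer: 1364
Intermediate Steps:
u = 64 (u = (-8)**2 = 64)
J(I) = -4/3 + I**2/3 (J(I) = -2 + (I*I + 2)/3 = -2 + (I**2 + 2)/3 = -2 + (2 + I**2)/3 = -2 + (2/3 + I**2/3) = -4/3 + I**2/3)
-n(J(u)) = -(-1)*(-4/3 + (1/3)*64**2) = -(-1)*(-4/3 + (1/3)*4096) = -(-1)*(-4/3 + 4096/3) = -(-1)*1364 = -1*(-1364) = 1364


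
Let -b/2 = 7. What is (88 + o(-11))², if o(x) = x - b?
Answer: 8281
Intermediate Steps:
b = -14 (b = -2*7 = -14)
o(x) = 14 + x (o(x) = x - 1*(-14) = x + 14 = 14 + x)
(88 + o(-11))² = (88 + (14 - 11))² = (88 + 3)² = 91² = 8281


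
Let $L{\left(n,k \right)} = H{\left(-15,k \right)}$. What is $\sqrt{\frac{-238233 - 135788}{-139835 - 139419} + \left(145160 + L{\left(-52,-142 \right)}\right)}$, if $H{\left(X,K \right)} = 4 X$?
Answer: $\frac{\sqrt{11315408221331934}}{279254} \approx 380.92$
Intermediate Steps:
$L{\left(n,k \right)} = -60$ ($L{\left(n,k \right)} = 4 \left(-15\right) = -60$)
$\sqrt{\frac{-238233 - 135788}{-139835 - 139419} + \left(145160 + L{\left(-52,-142 \right)}\right)} = \sqrt{\frac{-238233 - 135788}{-139835 - 139419} + \left(145160 - 60\right)} = \sqrt{- \frac{374021}{-279254} + 145100} = \sqrt{\left(-374021\right) \left(- \frac{1}{279254}\right) + 145100} = \sqrt{\frac{374021}{279254} + 145100} = \sqrt{\frac{40520129421}{279254}} = \frac{\sqrt{11315408221331934}}{279254}$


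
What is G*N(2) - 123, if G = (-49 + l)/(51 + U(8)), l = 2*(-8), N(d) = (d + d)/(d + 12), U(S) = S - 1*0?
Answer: -50929/413 ≈ -123.31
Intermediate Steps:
U(S) = S (U(S) = S + 0 = S)
N(d) = 2*d/(12 + d) (N(d) = (2*d)/(12 + d) = 2*d/(12 + d))
l = -16
G = -65/59 (G = (-49 - 16)/(51 + 8) = -65/59 ≈ -1.1017)
G*N(2) - 123 = -130*2/(59*(12 + 2)) - 123 = -130*2/(59*14) - 123 = -65/59*2/7 - 123 = -130/413 - 123 = -50929/413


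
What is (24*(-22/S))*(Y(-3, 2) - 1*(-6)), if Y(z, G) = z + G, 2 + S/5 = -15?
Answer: 528/17 ≈ 31.059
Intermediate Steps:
S = -85 (S = -10 + 5*(-15) = -10 - 75 = -85)
Y(z, G) = G + z
(24*(-22/S))*(Y(-3, 2) - 1*(-6)) = (24*(-22/(-85)))*((2 - 3) - 1*(-6)) = (24*(-22*(-1/85)))*(-1 + 6) = (24*(22/85))*5 = (528/85)*5 = 528/17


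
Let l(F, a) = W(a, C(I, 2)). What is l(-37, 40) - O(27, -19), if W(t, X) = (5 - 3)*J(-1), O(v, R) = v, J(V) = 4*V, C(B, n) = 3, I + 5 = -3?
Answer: -35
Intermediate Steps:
I = -8 (I = -5 - 3 = -8)
W(t, X) = -8 (W(t, X) = (5 - 3)*(4*(-1)) = 2*(-4) = -8)
l(F, a) = -8
l(-37, 40) - O(27, -19) = -8 - 1*27 = -8 - 27 = -35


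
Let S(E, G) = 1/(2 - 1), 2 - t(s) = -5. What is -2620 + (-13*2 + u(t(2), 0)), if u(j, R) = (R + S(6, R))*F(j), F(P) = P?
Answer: -2639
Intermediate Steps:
t(s) = 7 (t(s) = 2 - 1*(-5) = 2 + 5 = 7)
S(E, G) = 1 (S(E, G) = 1/1 = 1)
u(j, R) = j*(1 + R) (u(j, R) = (R + 1)*j = (1 + R)*j = j*(1 + R))
-2620 + (-13*2 + u(t(2), 0)) = -2620 + (-13*2 + 7*(1 + 0)) = -2620 + (-26 + 7*1) = -2620 + (-26 + 7) = -2620 - 19 = -2639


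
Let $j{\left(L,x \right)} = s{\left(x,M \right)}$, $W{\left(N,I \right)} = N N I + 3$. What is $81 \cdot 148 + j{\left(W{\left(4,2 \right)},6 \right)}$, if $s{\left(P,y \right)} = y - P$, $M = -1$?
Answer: $11981$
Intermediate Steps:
$W{\left(N,I \right)} = 3 + I N^{2}$ ($W{\left(N,I \right)} = N^{2} I + 3 = I N^{2} + 3 = 3 + I N^{2}$)
$j{\left(L,x \right)} = -1 - x$
$81 \cdot 148 + j{\left(W{\left(4,2 \right)},6 \right)} = 81 \cdot 148 - 7 = 11988 - 7 = 11981$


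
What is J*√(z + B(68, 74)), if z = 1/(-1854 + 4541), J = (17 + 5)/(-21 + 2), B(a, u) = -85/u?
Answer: -33*I*√5044321222/1888961 ≈ -1.2408*I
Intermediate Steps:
J = -22/19 (J = 22/(-19) = 22*(-1/19) = -22/19 ≈ -1.1579)
z = 1/2687 ≈ 0.00037216
J*√(z + B(68, 74)) = -22*√(1/2687 - 85/74)/19 = -33*I*√5044321222/1888961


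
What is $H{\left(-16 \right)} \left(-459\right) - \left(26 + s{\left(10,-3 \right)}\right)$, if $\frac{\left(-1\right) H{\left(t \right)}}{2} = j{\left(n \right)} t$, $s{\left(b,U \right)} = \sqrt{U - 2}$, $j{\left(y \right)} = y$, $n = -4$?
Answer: $58726 - i \sqrt{5} \approx 58726.0 - 2.2361 i$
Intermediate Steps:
$s{\left(b,U \right)} = \sqrt{-2 + U}$
$H{\left(t \right)} = 8 t$ ($H{\left(t \right)} = - 2 \left(- 4 t\right) = 8 t$)
$H{\left(-16 \right)} \left(-459\right) - \left(26 + s{\left(10,-3 \right)}\right) = 8 \left(-16\right) \left(-459\right) - \left(26 + \sqrt{-2 - 3}\right) = \left(-128\right) \left(-459\right) - \left(26 + \sqrt{-5}\right) = 58752 - \left(26 + i \sqrt{5}\right) = 58726 - i \sqrt{5}$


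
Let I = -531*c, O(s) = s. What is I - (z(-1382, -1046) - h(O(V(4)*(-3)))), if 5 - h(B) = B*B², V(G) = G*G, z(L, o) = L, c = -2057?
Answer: 1204246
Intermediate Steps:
V(G) = G²
h(B) = 5 - B³ (h(B) = 5 - B*B² = 5 - B³)
I = 1092267 (I = -531*(-2057) = 1092267)
I - (z(-1382, -1046) - h(O(V(4)*(-3)))) = 1092267 - (-1382 - (5 - (4²*(-3))³)) = 1092267 - (-1382 - (5 - (16*(-3))³)) = 1092267 - (-1382 - (5 - 1*(-48)³)) = 1092267 - (-1382 - (5 - 1*(-110592))) = 1092267 - (-1382 - (5 + 110592)) = 1092267 - (-1382 - 1*110597) = 1092267 - (-1382 - 110597) = 1092267 - 1*(-111979) = 1092267 + 111979 = 1204246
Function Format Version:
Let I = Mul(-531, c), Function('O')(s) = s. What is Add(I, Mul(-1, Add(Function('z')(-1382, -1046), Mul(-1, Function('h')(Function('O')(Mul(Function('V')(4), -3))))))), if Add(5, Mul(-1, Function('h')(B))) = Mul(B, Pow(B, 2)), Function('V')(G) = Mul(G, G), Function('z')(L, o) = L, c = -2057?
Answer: 1204246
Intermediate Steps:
Function('V')(G) = Pow(G, 2)
Function('h')(B) = Add(5, Mul(-1, Pow(B, 3))) (Function('h')(B) = Add(5, Mul(-1, Mul(B, Pow(B, 2)))) = Add(5, Mul(-1, Pow(B, 3))))
I = 1092267 (I = Mul(-531, -2057) = 1092267)
Add(I, Mul(-1, Add(Function('z')(-1382, -1046), Mul(-1, Function('h')(Function('O')(Mul(Function('V')(4), -3))))))) = Add(1092267, Mul(-1, Add(-1382, Mul(-1, Add(5, Mul(-1, Pow(Mul(Pow(4, 2), -3), 3))))))) = Add(1092267, Mul(-1, Add(-1382, Mul(-1, Add(5, Mul(-1, Pow(Mul(16, -3), 3))))))) = Add(1092267, Mul(-1, Add(-1382, Mul(-1, Add(5, Mul(-1, Pow(-48, 3))))))) = Add(1092267, Mul(-1, Add(-1382, Mul(-1, Add(5, Mul(-1, -110592)))))) = Add(1092267, Mul(-1, Add(-1382, Mul(-1, Add(5, 110592))))) = Add(1092267, Mul(-1, Add(-1382, Mul(-1, 110597)))) = Add(1092267, Mul(-1, Add(-1382, -110597))) = Add(1092267, Mul(-1, -111979)) = Add(1092267, 111979) = 1204246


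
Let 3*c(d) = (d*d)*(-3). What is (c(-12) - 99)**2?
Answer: 59049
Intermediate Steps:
c(d) = -d**2 (c(d) = ((d*d)*(-3))/3 = (d**2*(-3))/3 = (-3*d**2)/3 = -d**2)
(c(-12) - 99)**2 = (-1*(-12)**2 - 99)**2 = (-1*144 - 99)**2 = (-144 - 99)**2 = (-243)**2 = 59049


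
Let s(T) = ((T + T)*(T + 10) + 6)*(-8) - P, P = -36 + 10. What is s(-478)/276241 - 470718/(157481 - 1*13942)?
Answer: -643798744192/39651356899 ≈ -16.236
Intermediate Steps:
P = -26
s(T) = -22 - 16*T*(10 + T) (s(T) = ((T + T)*(T + 10) + 6)*(-8) - 1*(-26) = ((2*T)*(10 + T) + 6)*(-8) + 26 = (2*T*(10 + T) + 6)*(-8) + 26 = (6 + 2*T*(10 + T))*(-8) + 26 = (-48 - 16*T*(10 + T)) + 26 = -22 - 16*T*(10 + T))
s(-478)/276241 - 470718/(157481 - 1*13942) = (-22 - 160*(-478) - 16*(-478)**2)/276241 - 470718/(157481 - 1*13942) = (-22 + 76480 - 16*228484)*(1/276241) - 470718/(157481 - 13942) = (-22 + 76480 - 3655744)*(1/276241) - 470718/143539 = -3579286*1/276241 - 470718*1/143539 = -3579286/276241 - 470718/143539 = -643798744192/39651356899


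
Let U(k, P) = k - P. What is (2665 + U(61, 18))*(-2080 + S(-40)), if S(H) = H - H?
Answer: -5632640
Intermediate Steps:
S(H) = 0
(2665 + U(61, 18))*(-2080 + S(-40)) = (2665 + (61 - 1*18))*(-2080 + 0) = (2665 + (61 - 18))*(-2080) = (2665 + 43)*(-2080) = 2708*(-2080) = -5632640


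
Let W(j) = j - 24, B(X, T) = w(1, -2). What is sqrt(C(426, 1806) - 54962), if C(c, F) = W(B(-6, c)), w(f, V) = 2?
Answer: 2*I*sqrt(13746) ≈ 234.49*I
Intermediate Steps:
B(X, T) = 2
W(j) = -24 + j
C(c, F) = -22 (C(c, F) = -24 + 2 = -22)
sqrt(C(426, 1806) - 54962) = sqrt(-22 - 54962) = sqrt(-54984) = 2*I*sqrt(13746)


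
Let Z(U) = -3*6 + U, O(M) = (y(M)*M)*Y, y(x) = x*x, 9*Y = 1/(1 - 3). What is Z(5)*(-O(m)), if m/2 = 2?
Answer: -416/9 ≈ -46.222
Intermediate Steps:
Y = -1/18 (Y = 1/(9*(1 - 3)) = (⅑)/(-2) = (⅑)*(-½) = -1/18 ≈ -0.055556)
m = 4 (m = 2*2 = 4)
y(x) = x²
O(M) = -M³/18 (O(M) = (M²*M)*(-1/18) = M³*(-1/18) = -M³/18)
Z(U) = -18 + U
Z(5)*(-O(m)) = (-18 + 5)*(-(-1)*4³/18) = -(-13)*(-1/18*64) = -(-13)*(-32)/9 = -13*32/9 = -416/9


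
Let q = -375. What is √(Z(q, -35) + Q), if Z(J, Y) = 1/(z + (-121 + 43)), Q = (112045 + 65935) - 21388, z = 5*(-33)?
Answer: √114155565/27 ≈ 395.72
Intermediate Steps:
z = -165
Q = 156592 (Q = 177980 - 21388 = 156592)
Z(J, Y) = -1/243 (Z(J, Y) = 1/(-165 + (-121 + 43)) = 1/(-165 - 78) = 1/(-243) = -1/243)
√(Z(q, -35) + Q) = √(-1/243 + 156592) = √(38051855/243) = √114155565/27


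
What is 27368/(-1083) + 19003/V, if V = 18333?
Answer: -160385765/6618213 ≈ -24.234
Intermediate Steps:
27368/(-1083) + 19003/V = 27368/(-1083) + 19003/18333 = 27368*(-1/1083) + 19003*(1/18333) = -27368/1083 + 19003/18333 = -160385765/6618213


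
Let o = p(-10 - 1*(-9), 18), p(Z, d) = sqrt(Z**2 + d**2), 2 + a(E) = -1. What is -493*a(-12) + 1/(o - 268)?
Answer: 105746753/71499 - 5*sqrt(13)/71499 ≈ 1479.0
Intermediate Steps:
a(E) = -3 (a(E) = -2 - 1 = -3)
o = 5*sqrt(13) (o = sqrt((-10 - 1*(-9))**2 + 18**2) = sqrt((-10 + 9)**2 + 324) = sqrt((-1)**2 + 324) = sqrt(1 + 324) = sqrt(325) = 5*sqrt(13) ≈ 18.028)
-493*a(-12) + 1/(o - 268) = -493*(-3) + 1/(5*sqrt(13) - 268) = 1479 + 1/(-268 + 5*sqrt(13))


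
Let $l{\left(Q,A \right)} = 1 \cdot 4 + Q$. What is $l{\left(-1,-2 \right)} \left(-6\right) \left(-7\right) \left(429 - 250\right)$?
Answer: $22554$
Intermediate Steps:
$l{\left(Q,A \right)} = 4 + Q$
$l{\left(-1,-2 \right)} \left(-6\right) \left(-7\right) \left(429 - 250\right) = \left(4 - 1\right) \left(-6\right) \left(-7\right) \left(429 - 250\right) = 3 \left(-6\right) \left(-7\right) 179 = \left(-18\right) \left(-7\right) 179 = 126 \cdot 179 = 22554$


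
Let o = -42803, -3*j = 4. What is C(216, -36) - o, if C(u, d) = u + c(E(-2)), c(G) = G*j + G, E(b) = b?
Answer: 129059/3 ≈ 43020.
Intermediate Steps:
j = -4/3 (j = -1/3*4 = -4/3 ≈ -1.3333)
c(G) = -G/3 (c(G) = G*(-4/3) + G = -4*G/3 + G = -G/3)
C(u, d) = 2/3 + u (C(u, d) = u - 1/3*(-2) = u + 2/3 = 2/3 + u)
C(216, -36) - o = (2/3 + 216) - 1*(-42803) = 650/3 + 42803 = 129059/3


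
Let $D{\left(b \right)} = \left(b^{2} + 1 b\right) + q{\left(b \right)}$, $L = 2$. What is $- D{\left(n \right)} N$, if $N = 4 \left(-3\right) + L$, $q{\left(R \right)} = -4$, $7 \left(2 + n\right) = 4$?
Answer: $- \frac{1660}{49} \approx -33.878$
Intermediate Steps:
$n = - \frac{10}{7}$ ($n = -2 + \frac{1}{7} \cdot 4 = -2 + \frac{4}{7} = - \frac{10}{7} \approx -1.4286$)
$D{\left(b \right)} = -4 + b + b^{2}$ ($D{\left(b \right)} = \left(b^{2} + 1 b\right) - 4 = \left(b^{2} + b\right) - 4 = \left(b + b^{2}\right) - 4 = -4 + b + b^{2}$)
$N = -10$ ($N = 4 \left(-3\right) + 2 = -12 + 2 = -10$)
$- D{\left(n \right)} N = - (-4 - \frac{10}{7} + \left(- \frac{10}{7}\right)^{2}) \left(-10\right) = - (-4 - \frac{10}{7} + \frac{100}{49}) \left(-10\right) = \left(-1\right) \left(- \frac{166}{49}\right) \left(-10\right) = \frac{166}{49} \left(-10\right) = - \frac{1660}{49}$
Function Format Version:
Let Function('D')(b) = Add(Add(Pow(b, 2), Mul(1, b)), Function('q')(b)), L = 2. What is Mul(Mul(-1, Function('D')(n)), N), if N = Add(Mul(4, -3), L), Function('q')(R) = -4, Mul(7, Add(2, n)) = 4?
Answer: Rational(-1660, 49) ≈ -33.878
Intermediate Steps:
n = Rational(-10, 7) (n = Add(-2, Mul(Rational(1, 7), 4)) = Add(-2, Rational(4, 7)) = Rational(-10, 7) ≈ -1.4286)
Function('D')(b) = Add(-4, b, Pow(b, 2)) (Function('D')(b) = Add(Add(Pow(b, 2), Mul(1, b)), -4) = Add(Add(Pow(b, 2), b), -4) = Add(Add(b, Pow(b, 2)), -4) = Add(-4, b, Pow(b, 2)))
N = -10 (N = Add(Mul(4, -3), 2) = Add(-12, 2) = -10)
Mul(Mul(-1, Function('D')(n)), N) = Mul(Mul(-1, Add(-4, Rational(-10, 7), Pow(Rational(-10, 7), 2))), -10) = Mul(Mul(-1, Add(-4, Rational(-10, 7), Rational(100, 49))), -10) = Mul(Mul(-1, Rational(-166, 49)), -10) = Mul(Rational(166, 49), -10) = Rational(-1660, 49)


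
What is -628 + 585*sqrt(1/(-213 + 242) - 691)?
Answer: -628 + 585*I*sqrt(581102)/29 ≈ -628.0 + 15377.0*I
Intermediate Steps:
-628 + 585*sqrt(1/(-213 + 242) - 691) = -628 + 585*sqrt(1/29 - 691) = -628 + 585*sqrt(-20038/29) = -628 + 585*(I*sqrt(581102)/29) = -628 + 585*I*sqrt(581102)/29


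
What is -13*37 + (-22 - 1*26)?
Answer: -529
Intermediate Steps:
-13*37 + (-22 - 1*26) = -481 + (-22 - 26) = -481 - 48 = -529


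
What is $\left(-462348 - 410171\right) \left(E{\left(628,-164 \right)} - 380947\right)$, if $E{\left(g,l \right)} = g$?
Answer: $331835553561$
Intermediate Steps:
$\left(-462348 - 410171\right) \left(E{\left(628,-164 \right)} - 380947\right) = \left(-462348 - 410171\right) \left(628 - 380947\right) = \left(-872519\right) \left(-380319\right) = 331835553561$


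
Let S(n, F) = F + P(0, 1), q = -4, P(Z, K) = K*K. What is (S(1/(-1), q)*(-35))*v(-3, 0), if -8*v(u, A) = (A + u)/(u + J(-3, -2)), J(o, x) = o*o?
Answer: 105/16 ≈ 6.5625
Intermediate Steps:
P(Z, K) = K**2
J(o, x) = o**2
S(n, F) = 1 + F (S(n, F) = F + 1**2 = F + 1 = 1 + F)
v(u, A) = -(A + u)/(8*(9 + u)) (v(u, A) = -(A + u)/(8*(u + (-3)**2)) = -(A + u)/(8*(u + 9)) = -(A + u)/(8*(9 + u)))
(S(1/(-1), q)*(-35))*v(-3, 0) = ((1 - 4)*(-35))*((-1*0 - 1*(-3))/(8*(9 - 3))) = (-3*(-35))*((1/8)*(0 + 3)/6) = 105*((1/8)*(1/6)*3) = 105*(1/16) = 105/16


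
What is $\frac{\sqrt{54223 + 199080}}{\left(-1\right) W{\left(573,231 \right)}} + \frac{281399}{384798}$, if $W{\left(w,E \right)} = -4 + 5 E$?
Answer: $\frac{281399}{384798} - \frac{\sqrt{253303}}{1151} \approx 0.29402$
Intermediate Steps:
$\frac{\sqrt{54223 + 199080}}{\left(-1\right) W{\left(573,231 \right)}} + \frac{281399}{384798} = \frac{\sqrt{54223 + 199080}}{\left(-1\right) \left(-4 + 5 \cdot 231\right)} + \frac{281399}{384798} = \frac{\sqrt{253303}}{\left(-1\right) \left(-4 + 1155\right)} + 281399 \cdot \frac{1}{384798} = \frac{\sqrt{253303}}{\left(-1\right) 1151} + \frac{281399}{384798} = \frac{\sqrt{253303}}{-1151} + \frac{281399}{384798} = \sqrt{253303} \left(- \frac{1}{1151}\right) + \frac{281399}{384798} = - \frac{\sqrt{253303}}{1151} + \frac{281399}{384798} = \frac{281399}{384798} - \frac{\sqrt{253303}}{1151}$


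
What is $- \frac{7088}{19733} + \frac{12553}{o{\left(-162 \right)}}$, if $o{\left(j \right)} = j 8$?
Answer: $- \frac{256894397}{25573968} \approx -10.045$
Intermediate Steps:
$o{\left(j \right)} = 8 j$
$- \frac{7088}{19733} + \frac{12553}{o{\left(-162 \right)}} = - \frac{7088}{19733} + \frac{12553}{8 \left(-162\right)} = \left(-7088\right) \frac{1}{19733} + \frac{12553}{-1296} = - \frac{7088}{19733} + 12553 \left(- \frac{1}{1296}\right) = - \frac{7088}{19733} - \frac{12553}{1296} = - \frac{256894397}{25573968}$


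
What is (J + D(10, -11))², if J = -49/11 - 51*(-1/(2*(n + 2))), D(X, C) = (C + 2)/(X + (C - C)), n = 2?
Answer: 201601/193600 ≈ 1.0413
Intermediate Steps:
D(X, C) = (2 + C)/X (D(X, C) = (2 + C)/(X + 0) = (2 + C)/X)
J = 169/88 (J = -49/11 - 51*(-1/(2*(2 + 2))) = -49*1/11 - 51/((-2*4)) = -49/11 - 51/(-8) = -49/11 - 51*(-⅛) = -49/11 + 51/8 = 169/88 ≈ 1.9205)
(J + D(10, -11))² = (169/88 + (2 - 11)/10)² = (169/88 + (⅒)*(-9))² = (169/88 - 9/10)² = (449/440)² = 201601/193600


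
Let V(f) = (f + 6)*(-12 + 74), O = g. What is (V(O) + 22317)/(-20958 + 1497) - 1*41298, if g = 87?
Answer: -267909487/6487 ≈ -41299.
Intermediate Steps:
O = 87
V(f) = 372 + 62*f (V(f) = (6 + f)*62 = 372 + 62*f)
(V(O) + 22317)/(-20958 + 1497) - 1*41298 = ((372 + 62*87) + 22317)/(-20958 + 1497) - 1*41298 = ((372 + 5394) + 22317)/(-19461) - 41298 = (5766 + 22317)*(-1/19461) - 41298 = 28083*(-1/19461) - 41298 = -9361/6487 - 41298 = -267909487/6487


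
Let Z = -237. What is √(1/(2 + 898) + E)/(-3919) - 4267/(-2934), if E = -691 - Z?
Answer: 4267/2934 - I*√408599/117570 ≈ 1.4543 - 0.0054369*I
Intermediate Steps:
E = -454 (E = -691 - 1*(-237) = -691 + 237 = -454)
√(1/(2 + 898) + E)/(-3919) - 4267/(-2934) = √(1/(2 + 898) - 454)/(-3919) - 4267/(-2934) = √(1/900 - 454)*(-1/3919) - 4267*(-1/2934) = √(1/900 - 454)*(-1/3919) + 4267/2934 = √(-408599/900)*(-1/3919) + 4267/2934 = (I*√408599/30)*(-1/3919) + 4267/2934 = -I*√408599/117570 + 4267/2934 = 4267/2934 - I*√408599/117570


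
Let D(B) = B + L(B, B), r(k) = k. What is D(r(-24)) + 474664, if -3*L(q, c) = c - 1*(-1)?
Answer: 1423943/3 ≈ 4.7465e+5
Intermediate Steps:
L(q, c) = -1/3 - c/3 (L(q, c) = -(c - 1*(-1))/3 = -(c + 1)/3 = -(1 + c)/3 = -1/3 - c/3)
D(B) = -1/3 + 2*B/3 (D(B) = B + (-1/3 - B/3) = -1/3 + 2*B/3)
D(r(-24)) + 474664 = (-1/3 + (2/3)*(-24)) + 474664 = (-1/3 - 16) + 474664 = -49/3 + 474664 = 1423943/3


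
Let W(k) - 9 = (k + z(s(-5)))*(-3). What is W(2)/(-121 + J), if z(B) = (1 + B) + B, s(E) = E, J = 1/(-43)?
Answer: -645/2602 ≈ -0.24789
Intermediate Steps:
J = -1/43 ≈ -0.023256
z(B) = 1 + 2*B
W(k) = 36 - 3*k (W(k) = 9 + (k + (1 + 2*(-5)))*(-3) = 9 + (k + (1 - 10))*(-3) = 9 + (k - 9)*(-3) = 9 + (-9 + k)*(-3) = 9 + (27 - 3*k) = 36 - 3*k)
W(2)/(-121 + J) = (36 - 3*2)/(-121 - 1/43) = (36 - 6)/(-5204/43) = -43/5204*30 = -645/2602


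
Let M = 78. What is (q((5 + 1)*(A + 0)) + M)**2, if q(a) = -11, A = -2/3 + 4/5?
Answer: 4489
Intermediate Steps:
A = 2/15 (A = -2*1/3 + 4*(1/5) = -2/3 + 4/5 = 2/15 ≈ 0.13333)
(q((5 + 1)*(A + 0)) + M)**2 = (-11 + 78)**2 = 67**2 = 4489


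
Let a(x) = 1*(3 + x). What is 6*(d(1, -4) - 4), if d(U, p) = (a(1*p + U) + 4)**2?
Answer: 72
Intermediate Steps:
a(x) = 3 + x
d(U, p) = (7 + U + p)**2 (d(U, p) = ((3 + (1*p + U)) + 4)**2 = ((3 + (p + U)) + 4)**2 = ((3 + (U + p)) + 4)**2 = ((3 + U + p) + 4)**2 = (7 + U + p)**2)
6*(d(1, -4) - 4) = 6*((7 + 1 - 4)**2 - 4) = 6*(4**2 - 4) = 6*(16 - 4) = 6*12 = 72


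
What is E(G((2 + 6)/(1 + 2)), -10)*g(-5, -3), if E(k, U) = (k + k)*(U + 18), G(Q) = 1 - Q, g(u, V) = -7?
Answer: 560/3 ≈ 186.67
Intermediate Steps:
E(k, U) = 2*k*(18 + U) (E(k, U) = (2*k)*(18 + U) = 2*k*(18 + U))
E(G((2 + 6)/(1 + 2)), -10)*g(-5, -3) = (2*(1 - (2 + 6)/(1 + 2))*(18 - 10))*(-7) = (2*(1 - 8/3)*8)*(-7) = (2*(-5/3)*8)*(-7) = -80/3*(-7) = 560/3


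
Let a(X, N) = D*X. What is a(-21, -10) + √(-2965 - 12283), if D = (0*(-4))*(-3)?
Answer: 4*I*√953 ≈ 123.48*I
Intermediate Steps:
D = 0 (D = 0*(-3) = 0)
a(X, N) = 0 (a(X, N) = 0*X = 0)
a(-21, -10) + √(-2965 - 12283) = 0 + √(-2965 - 12283) = 0 + √(-15248) = 0 + 4*I*√953 = 4*I*√953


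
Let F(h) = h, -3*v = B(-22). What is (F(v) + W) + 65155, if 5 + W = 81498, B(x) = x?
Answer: 439966/3 ≈ 1.4666e+5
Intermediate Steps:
v = 22/3 (v = -1/3*(-22) = 22/3 ≈ 7.3333)
W = 81493 (W = -5 + 81498 = 81493)
(F(v) + W) + 65155 = (22/3 + 81493) + 65155 = 244501/3 + 65155 = 439966/3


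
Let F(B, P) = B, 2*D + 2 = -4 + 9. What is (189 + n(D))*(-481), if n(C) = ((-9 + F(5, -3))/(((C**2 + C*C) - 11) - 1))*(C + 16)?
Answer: -286195/3 ≈ -95398.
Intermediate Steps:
D = 3/2 (D = -1 + (-4 + 9)/2 = -1 + (1/2)*5 = -1 + 5/2 = 3/2 ≈ 1.5000)
n(C) = -4*(16 + C)/(-12 + 2*C**2) (n(C) = ((-9 + 5)/(((C**2 + C*C) - 11) - 1))*(C + 16) = (-4/(((C**2 + C**2) - 11) - 1))*(16 + C) = (-4/((2*C**2 - 11) - 1))*(16 + C) = (-4/((-11 + 2*C**2) - 1))*(16 + C) = (-4/(-12 + 2*C**2))*(16 + C) = -4*(16 + C)/(-12 + 2*C**2))
(189 + n(D))*(-481) = (189 + 2*(-16 - 1*3/2)/(-6 + (3/2)**2))*(-481) = (189 + 2*(-16 - 3/2)/(-6 + 9/4))*(-481) = (189 + 2*(-35/2)/(-15/4))*(-481) = (189 + 2*(-4/15)*(-35/2))*(-481) = (189 + 28/3)*(-481) = (595/3)*(-481) = -286195/3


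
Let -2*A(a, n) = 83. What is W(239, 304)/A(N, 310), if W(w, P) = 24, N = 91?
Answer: -48/83 ≈ -0.57831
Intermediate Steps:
A(a, n) = -83/2 (A(a, n) = -1/2*83 = -83/2)
W(239, 304)/A(N, 310) = 24/(-83/2) = 24*(-2/83) = -48/83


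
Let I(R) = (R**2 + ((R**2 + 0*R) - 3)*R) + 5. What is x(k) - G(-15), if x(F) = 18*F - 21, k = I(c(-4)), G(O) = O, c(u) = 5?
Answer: 2514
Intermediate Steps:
I(R) = 5 + R**2 + R*(-3 + R**2) (I(R) = (R**2 + ((R**2 + 0) - 3)*R) + 5 = (R**2 + (R**2 - 3)*R) + 5 = (R**2 + (-3 + R**2)*R) + 5 = (R**2 + R*(-3 + R**2)) + 5 = 5 + R**2 + R*(-3 + R**2))
k = 140 (k = 5 + 5**2 + 5**3 - 3*5 = 5 + 25 + 125 - 15 = 140)
x(F) = -21 + 18*F
x(k) - G(-15) = (-21 + 18*140) - 1*(-15) = (-21 + 2520) + 15 = 2499 + 15 = 2514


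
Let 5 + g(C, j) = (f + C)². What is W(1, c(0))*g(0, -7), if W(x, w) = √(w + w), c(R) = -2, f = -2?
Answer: -2*I ≈ -2.0*I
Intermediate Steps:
W(x, w) = √2*√w (W(x, w) = √(2*w) = √2*√w)
g(C, j) = -5 + (-2 + C)²
W(1, c(0))*g(0, -7) = (√2*√(-2))*(-5 + (-2 + 0)²) = (√2*(I*√2))*(-5 + (-2)²) = (2*I)*(-5 + 4) = (2*I)*(-1) = -2*I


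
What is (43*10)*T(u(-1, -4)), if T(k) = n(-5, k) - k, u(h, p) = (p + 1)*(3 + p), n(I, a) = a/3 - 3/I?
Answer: -602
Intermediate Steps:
n(I, a) = -3/I + a/3 (n(I, a) = a*(1/3) - 3/I = a/3 - 3/I = -3/I + a/3)
u(h, p) = (1 + p)*(3 + p)
T(k) = 3/5 - 2*k/3 (T(k) = (-3/(-5) + k/3) - k = (-3*(-1/5) + k/3) - k = (3/5 + k/3) - k = 3/5 - 2*k/3)
(43*10)*T(u(-1, -4)) = (43*10)*(3/5 - 2*(3 + (-4)**2 + 4*(-4))/3) = 430*(3/5 - 2*(3 + 16 - 16)/3) = 430*(3/5 - 2/3*3) = 430*(3/5 - 2) = 430*(-7/5) = -602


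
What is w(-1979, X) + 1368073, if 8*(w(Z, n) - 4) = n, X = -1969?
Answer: 10942647/8 ≈ 1.3678e+6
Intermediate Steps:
w(Z, n) = 4 + n/8
w(-1979, X) + 1368073 = (4 + (1/8)*(-1969)) + 1368073 = (4 - 1969/8) + 1368073 = -1937/8 + 1368073 = 10942647/8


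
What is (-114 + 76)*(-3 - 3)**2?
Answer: -1368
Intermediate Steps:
(-114 + 76)*(-3 - 3)**2 = -38*(-6)**2 = -38*36 = -1368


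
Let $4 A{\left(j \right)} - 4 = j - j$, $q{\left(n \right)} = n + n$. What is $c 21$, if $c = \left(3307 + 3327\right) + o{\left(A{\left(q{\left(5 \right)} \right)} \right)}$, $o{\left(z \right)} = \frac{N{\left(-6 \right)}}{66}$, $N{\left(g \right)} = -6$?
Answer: $\frac{1532433}{11} \approx 1.3931 \cdot 10^{5}$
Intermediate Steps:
$q{\left(n \right)} = 2 n$
$A{\left(j \right)} = 1$ ($A{\left(j \right)} = 1 + \frac{j - j}{4} = 1 + \frac{1}{4} \cdot 0 = 1 + 0 = 1$)
$o{\left(z \right)} = - \frac{1}{11}$ ($o{\left(z \right)} = - \frac{6}{66} = \left(-6\right) \frac{1}{66} = - \frac{1}{11}$)
$c = \frac{72973}{11}$ ($c = \left(3307 + 3327\right) - \frac{1}{11} = 6634 - \frac{1}{11} = \frac{72973}{11} \approx 6633.9$)
$c 21 = \frac{72973}{11} \cdot 21 = \frac{1532433}{11}$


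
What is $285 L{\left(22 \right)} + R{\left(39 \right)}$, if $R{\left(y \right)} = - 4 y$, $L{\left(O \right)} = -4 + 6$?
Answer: $414$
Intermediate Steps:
$L{\left(O \right)} = 2$
$285 L{\left(22 \right)} + R{\left(39 \right)} = 285 \cdot 2 - 156 = 570 - 156 = 414$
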